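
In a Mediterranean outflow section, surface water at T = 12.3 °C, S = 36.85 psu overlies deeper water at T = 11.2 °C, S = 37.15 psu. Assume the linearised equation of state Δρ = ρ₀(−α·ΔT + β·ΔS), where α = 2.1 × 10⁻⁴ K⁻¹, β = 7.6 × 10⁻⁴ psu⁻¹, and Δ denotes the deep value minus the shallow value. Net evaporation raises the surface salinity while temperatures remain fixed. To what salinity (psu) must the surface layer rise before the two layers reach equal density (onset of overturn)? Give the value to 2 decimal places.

Neutral buoyancy requires −α(T_deep − T_surf) + β(S_deep − S_surf′) = 0.
S_surf′ = S_deep − (α/β)·ΔT = 37.15 − (2.1 × 10⁻⁴/7.6 × 10⁻⁴)·(-1.1) = 37.4539 psu.
Increase required: 37.4539 − 36.85 = 0.6039 psu.

37.45 psu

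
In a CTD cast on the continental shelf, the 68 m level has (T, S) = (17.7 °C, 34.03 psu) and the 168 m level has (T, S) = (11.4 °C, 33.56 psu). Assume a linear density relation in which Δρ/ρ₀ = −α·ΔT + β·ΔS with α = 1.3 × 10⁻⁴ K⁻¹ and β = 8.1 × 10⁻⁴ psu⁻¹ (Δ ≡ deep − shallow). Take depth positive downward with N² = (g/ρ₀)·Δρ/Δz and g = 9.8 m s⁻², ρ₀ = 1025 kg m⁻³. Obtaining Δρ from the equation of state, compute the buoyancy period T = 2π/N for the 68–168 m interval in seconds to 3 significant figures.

959 s

ΔT = -6.3 K, ΔS = -0.47 psu (deep − shallow).
Δρ/ρ₀ = −αΔT + βΔS = 8.19 × 10⁻⁴ − 3.807 × 10⁻⁴ = 4.383 × 10⁻⁴, so Δρ ≈ 0.4493 kg m⁻³.
N² = (g/ρ₀)·Δρ/Δz = g·(Δρ/ρ₀)/Δz = 9.8 × 4.383 × 10⁻⁴ / 100 = 4.2953 × 10⁻⁵ s⁻².
N = √(4.2953 × 10⁻⁵) = 6.5539 × 10⁻³ rad s⁻¹ → T = 2π/N = 958.69 s ≈ 959 s.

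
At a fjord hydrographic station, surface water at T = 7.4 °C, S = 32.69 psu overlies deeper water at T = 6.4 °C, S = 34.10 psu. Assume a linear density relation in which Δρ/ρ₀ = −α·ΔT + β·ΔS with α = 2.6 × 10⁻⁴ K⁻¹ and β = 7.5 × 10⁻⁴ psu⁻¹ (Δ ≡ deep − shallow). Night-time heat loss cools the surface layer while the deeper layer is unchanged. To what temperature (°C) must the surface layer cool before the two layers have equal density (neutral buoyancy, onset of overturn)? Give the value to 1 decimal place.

2.3 °C

Neutral buoyancy requires Δρ = 0, i.e. −α(T_deep − T_surf′) + β(S_deep − S_surf) = 0.
T_surf′ = T_deep − (β/α)·ΔS = 6.4 − (7.5 × 10⁻⁴/2.6 × 10⁻⁴)·(+1.41) = 2.333 °C.
Cooling required: 7.4 − (2.333) = 5.067 °C.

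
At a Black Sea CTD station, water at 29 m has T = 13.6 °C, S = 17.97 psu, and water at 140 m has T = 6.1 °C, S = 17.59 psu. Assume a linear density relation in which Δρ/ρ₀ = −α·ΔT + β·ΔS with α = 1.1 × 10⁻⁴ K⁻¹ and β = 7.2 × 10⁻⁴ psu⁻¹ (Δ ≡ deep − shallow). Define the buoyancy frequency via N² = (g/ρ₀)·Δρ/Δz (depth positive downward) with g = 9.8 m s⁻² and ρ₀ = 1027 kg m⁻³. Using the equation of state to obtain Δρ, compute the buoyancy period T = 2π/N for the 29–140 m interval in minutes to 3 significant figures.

15.0 min

ΔT = -7.5 K, ΔS = -0.38 psu (deep − shallow).
Δρ/ρ₀ = −αΔT + βΔS = 8.25 × 10⁻⁴ − 2.736 × 10⁻⁴ = 5.514 × 10⁻⁴, so Δρ ≈ 0.5663 kg m⁻³.
N² = (g/ρ₀)·Δρ/Δz = g·(Δρ/ρ₀)/Δz = 9.8 × 5.514 × 10⁻⁴ / 111 = 4.8682 × 10⁻⁵ s⁻².
N = √(4.8682 × 10⁻⁵) = 6.9772 × 10⁻³ rad s⁻¹ → T = 2π/N = 900.53 s = 15.009 min ≈ 15.0 min.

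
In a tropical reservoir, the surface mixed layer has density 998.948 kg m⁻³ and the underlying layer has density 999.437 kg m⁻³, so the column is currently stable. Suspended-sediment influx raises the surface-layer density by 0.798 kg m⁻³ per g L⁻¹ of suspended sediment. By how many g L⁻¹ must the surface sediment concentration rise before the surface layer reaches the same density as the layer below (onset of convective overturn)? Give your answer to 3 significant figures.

0.613 g L⁻¹

Density deficit of the surface layer: 999.437 − 998.948 = 0.489 kg m⁻³.
Required change = 0.489 / 0.798 = 0.613 g L⁻¹.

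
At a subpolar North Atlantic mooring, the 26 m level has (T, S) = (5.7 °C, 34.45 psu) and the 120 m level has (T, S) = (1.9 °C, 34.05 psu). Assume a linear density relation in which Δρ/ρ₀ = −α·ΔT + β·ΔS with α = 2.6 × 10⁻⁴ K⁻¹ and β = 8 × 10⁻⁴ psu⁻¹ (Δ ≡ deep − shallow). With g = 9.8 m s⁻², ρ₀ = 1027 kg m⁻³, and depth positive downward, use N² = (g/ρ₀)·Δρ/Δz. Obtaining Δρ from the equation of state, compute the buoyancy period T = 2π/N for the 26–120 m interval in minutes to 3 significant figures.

ΔT = -3.8 K, ΔS = -0.40 psu (deep − shallow).
Δρ/ρ₀ = −αΔT + βΔS = 9.88 × 10⁻⁴ − 3.20 × 10⁻⁴ = 6.68 × 10⁻⁴, so Δρ ≈ 0.6860 kg m⁻³.
N² = (g/ρ₀)·Δρ/Δz = g·(Δρ/ρ₀)/Δz = 9.8 × 6.68 × 10⁻⁴ / 94 = 6.9643 × 10⁻⁵ s⁻².
N = √(6.9643 × 10⁻⁵) = 8.3452 × 10⁻³ rad s⁻¹ → T = 2π/N = 752.91 s = 12.548 min ≈ 12.5 min.

12.5 min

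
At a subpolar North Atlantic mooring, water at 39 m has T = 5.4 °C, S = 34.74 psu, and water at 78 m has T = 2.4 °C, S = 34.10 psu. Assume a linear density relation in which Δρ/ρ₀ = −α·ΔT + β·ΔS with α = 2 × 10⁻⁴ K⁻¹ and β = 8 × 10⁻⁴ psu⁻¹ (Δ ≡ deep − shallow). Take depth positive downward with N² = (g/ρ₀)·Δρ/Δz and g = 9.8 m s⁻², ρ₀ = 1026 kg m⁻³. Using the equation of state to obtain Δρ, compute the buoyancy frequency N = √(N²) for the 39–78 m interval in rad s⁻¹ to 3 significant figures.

ΔT = -3.0 K, ΔS = -0.64 psu (deep − shallow).
Δρ/ρ₀ = −αΔT + βΔS = 6.00 × 10⁻⁴ − 5.12 × 10⁻⁴ = 8.80 × 10⁻⁵, so Δρ ≈ 0.09029 kg m⁻³.
N² = (g/ρ₀)·Δρ/Δz = g·(Δρ/ρ₀)/Δz = 9.8 × 8.80 × 10⁻⁵ / 39 = 2.2113 × 10⁻⁵ s⁻².
N = √(2.2113 × 10⁻⁵) = 4.7024 × 10⁻³ rad s⁻¹ ≈ 4.70 × 10⁻³ rad s⁻¹.

4.70 × 10⁻³ rad s⁻¹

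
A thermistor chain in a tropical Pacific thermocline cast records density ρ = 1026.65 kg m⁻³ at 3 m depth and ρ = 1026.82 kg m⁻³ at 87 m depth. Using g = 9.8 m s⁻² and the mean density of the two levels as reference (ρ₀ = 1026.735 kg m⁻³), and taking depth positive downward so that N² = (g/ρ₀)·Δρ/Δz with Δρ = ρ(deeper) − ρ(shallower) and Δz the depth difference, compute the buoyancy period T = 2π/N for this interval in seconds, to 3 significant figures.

1.43 × 10³ s

Δρ = 1026.82 − 1026.65 = 0.17 kg m⁻³ over Δz = 87 − 3 = 84 m.
N² = (9.8/1026.735) × (0.17/84) = 1.9317 × 10⁻⁵ s⁻².
N = √(1.9317 × 10⁻⁵) = 4.3951 × 10⁻³ rad s⁻¹, so T = 2π/N = 1.4296 × 10³ s ≈ 1.43 × 10³ s.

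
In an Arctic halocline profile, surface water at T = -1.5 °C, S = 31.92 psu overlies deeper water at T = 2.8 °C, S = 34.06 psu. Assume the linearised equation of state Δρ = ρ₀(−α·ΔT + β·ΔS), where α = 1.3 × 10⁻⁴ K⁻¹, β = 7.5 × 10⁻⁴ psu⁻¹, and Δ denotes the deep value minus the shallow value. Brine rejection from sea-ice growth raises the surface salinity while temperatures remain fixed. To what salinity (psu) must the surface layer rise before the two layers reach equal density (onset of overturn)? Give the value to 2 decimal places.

33.31 psu

Neutral buoyancy requires −α(T_deep − T_surf) + β(S_deep − S_surf′) = 0.
S_surf′ = S_deep − (α/β)·ΔT = 34.06 − (1.3 × 10⁻⁴/7.5 × 10⁻⁴)·(+4.3) = 33.3147 psu.
Increase required: 33.3147 − 31.92 = 1.3947 psu.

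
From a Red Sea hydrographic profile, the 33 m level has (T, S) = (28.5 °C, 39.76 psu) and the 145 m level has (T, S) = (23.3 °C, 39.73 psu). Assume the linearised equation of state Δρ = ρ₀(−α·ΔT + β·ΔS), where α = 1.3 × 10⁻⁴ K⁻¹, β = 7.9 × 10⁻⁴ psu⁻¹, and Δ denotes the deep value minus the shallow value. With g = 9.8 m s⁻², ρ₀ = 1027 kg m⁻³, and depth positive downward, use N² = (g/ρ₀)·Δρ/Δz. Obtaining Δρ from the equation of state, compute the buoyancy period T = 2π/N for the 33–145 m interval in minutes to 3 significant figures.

13.9 min

ΔT = -5.2 K, ΔS = -0.03 psu (deep − shallow).
Δρ/ρ₀ = −αΔT + βΔS = 6.76 × 10⁻⁴ − 2.37 × 10⁻⁵ = 6.523 × 10⁻⁴, so Δρ ≈ 0.6699 kg m⁻³.
N² = (g/ρ₀)·Δρ/Δz = g·(Δρ/ρ₀)/Δz = 9.8 × 6.523 × 10⁻⁴ / 112 = 5.7076 × 10⁻⁵ s⁻².
N = √(5.7076 × 10⁻⁵) = 7.5549 × 10⁻³ rad s⁻¹ → T = 2π/N = 831.67 s = 13.861 min ≈ 13.9 min.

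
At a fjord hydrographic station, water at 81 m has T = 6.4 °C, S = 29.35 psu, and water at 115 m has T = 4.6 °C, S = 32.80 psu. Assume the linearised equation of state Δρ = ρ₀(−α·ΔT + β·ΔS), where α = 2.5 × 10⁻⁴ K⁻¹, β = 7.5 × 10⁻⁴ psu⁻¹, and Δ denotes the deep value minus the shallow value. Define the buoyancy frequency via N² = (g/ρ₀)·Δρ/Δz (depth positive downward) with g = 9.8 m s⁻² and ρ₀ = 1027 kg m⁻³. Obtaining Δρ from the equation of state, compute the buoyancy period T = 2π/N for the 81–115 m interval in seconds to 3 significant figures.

ΔT = -1.8 K, ΔS = +3.45 psu (deep − shallow).
Δρ/ρ₀ = −αΔT + βΔS = 4.50 × 10⁻⁴ + 2.5875 × 10⁻³ = 3.0375 × 10⁻³, so Δρ ≈ 3.120 kg m⁻³.
N² = (g/ρ₀)·Δρ/Δz = g·(Δρ/ρ₀)/Δz = 9.8 × 3.0375 × 10⁻³ / 34 = 8.7551 × 10⁻⁴ s⁻².
N = √(8.7551 × 10⁻⁴) = 0.029589 rad s⁻¹ → T = 2π/N = 212.35 s ≈ 212 s.

212 s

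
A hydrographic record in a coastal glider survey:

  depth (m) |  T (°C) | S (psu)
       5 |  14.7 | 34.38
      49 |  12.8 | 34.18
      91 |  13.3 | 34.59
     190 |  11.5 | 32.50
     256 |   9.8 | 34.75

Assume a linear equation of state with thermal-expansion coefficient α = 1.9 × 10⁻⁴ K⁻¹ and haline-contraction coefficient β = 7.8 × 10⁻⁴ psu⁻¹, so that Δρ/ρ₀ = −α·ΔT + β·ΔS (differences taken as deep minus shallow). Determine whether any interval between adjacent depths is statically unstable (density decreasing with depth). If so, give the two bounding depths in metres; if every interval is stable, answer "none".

Evaluate Δρ/ρ₀ = −αΔT + βΔS across each adjacent pair:
  5–49 m: −αΔT+βΔS = −(1.9 × 10⁻⁴)(-1.9)+(7.8 × 10⁻⁴)(-0.20) = 2.0 × 10⁻⁴ → stable
  49–91 m: −αΔT+βΔS = −(1.9 × 10⁻⁴)(+0.5)+(7.8 × 10⁻⁴)(+0.41) = 2.2 × 10⁻⁴ → stable
  91–190 m: −αΔT+βΔS = −(1.9 × 10⁻⁴)(-1.8)+(7.8 × 10⁻⁴)(-2.09) = -1.3 × 10⁻³ → UNSTABLE
  190–256 m: −αΔT+βΔS = −(1.9 × 10⁻⁴)(-1.7)+(7.8 × 10⁻⁴)(+2.25) = 2.1 × 10⁻³ → stable
The 91–190 m interval has Δρ < 0: lighter water underlies denser water.

91–190 m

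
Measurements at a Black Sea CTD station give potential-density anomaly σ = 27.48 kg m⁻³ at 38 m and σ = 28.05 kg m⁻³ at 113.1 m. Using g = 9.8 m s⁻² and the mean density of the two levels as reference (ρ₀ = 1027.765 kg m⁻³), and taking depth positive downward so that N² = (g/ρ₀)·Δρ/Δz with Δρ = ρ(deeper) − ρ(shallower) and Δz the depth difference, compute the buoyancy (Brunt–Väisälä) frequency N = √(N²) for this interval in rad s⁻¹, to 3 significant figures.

8.51 × 10⁻³ rad s⁻¹

Δρ = 1028.05 − 1027.48 = 0.57 kg m⁻³ over Δz = 113.1 − 38 = 75.1 m.
N² = (9.8/1027.765) × (0.57/75.1) = 7.2371 × 10⁻⁵ s⁻².
N = √(7.2371 × 10⁻⁵) = 8.5071 × 10⁻³ rad s⁻¹ ≈ 8.51 × 10⁻³ rad s⁻¹.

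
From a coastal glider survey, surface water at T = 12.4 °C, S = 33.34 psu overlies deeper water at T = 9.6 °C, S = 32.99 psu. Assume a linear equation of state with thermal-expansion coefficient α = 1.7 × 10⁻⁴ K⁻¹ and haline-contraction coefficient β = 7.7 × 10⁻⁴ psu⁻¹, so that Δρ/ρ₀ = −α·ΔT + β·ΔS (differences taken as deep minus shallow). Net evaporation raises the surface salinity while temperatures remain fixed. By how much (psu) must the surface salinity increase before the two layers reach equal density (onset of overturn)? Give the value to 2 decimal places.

Neutral buoyancy requires −α(T_deep − T_surf) + β(S_deep − S_surf′) = 0.
S_surf′ = S_deep − (α/β)·ΔT = 32.99 − (1.7 × 10⁻⁴/7.7 × 10⁻⁴)·(-2.8) = 33.6082 psu.
Increase required: 33.6082 − 33.34 = 0.2682 psu.

0.27 psu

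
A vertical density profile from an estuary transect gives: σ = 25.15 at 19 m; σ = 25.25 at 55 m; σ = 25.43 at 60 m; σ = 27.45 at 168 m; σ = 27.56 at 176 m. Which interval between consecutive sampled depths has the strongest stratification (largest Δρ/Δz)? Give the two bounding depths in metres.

55–60 m

Compute the density gradient over each adjacent pair:
  19–55 m: Δρ/Δz = 0.10/36 = 2.8 × 10⁻³ kg m⁻⁴
  55–60 m: Δρ/Δz = 0.18/5 = 0.036 kg m⁻⁴
  60–168 m: Δρ/Δz = 2.02/108 = 0.019 kg m⁻⁴
  168–176 m: Δρ/Δz = 0.11/8 = 0.014 kg m⁻⁴
The largest gradient is in the 55–60 m interval — the pycnocline.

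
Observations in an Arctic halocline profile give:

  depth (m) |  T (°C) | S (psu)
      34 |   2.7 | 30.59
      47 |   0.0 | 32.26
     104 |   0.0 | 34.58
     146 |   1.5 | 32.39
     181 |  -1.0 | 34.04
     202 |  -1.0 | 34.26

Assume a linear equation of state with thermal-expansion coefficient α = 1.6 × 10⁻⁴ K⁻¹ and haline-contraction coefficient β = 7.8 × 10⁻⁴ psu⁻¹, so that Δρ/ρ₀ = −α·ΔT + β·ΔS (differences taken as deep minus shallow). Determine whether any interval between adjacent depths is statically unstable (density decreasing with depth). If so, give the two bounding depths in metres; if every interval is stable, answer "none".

Evaluate Δρ/ρ₀ = −αΔT + βΔS across each adjacent pair:
  34–47 m: −αΔT+βΔS = −(1.6 × 10⁻⁴)(-2.7)+(7.8 × 10⁻⁴)(+1.67) = 1.7 × 10⁻³ → stable
  47–104 m: −αΔT+βΔS = −(1.6 × 10⁻⁴)(+0.0)+(7.8 × 10⁻⁴)(+2.32) = 1.8 × 10⁻³ → stable
  104–146 m: −αΔT+βΔS = −(1.6 × 10⁻⁴)(+1.5)+(7.8 × 10⁻⁴)(-2.19) = -1.9 × 10⁻³ → UNSTABLE
  146–181 m: −αΔT+βΔS = −(1.6 × 10⁻⁴)(-2.5)+(7.8 × 10⁻⁴)(+1.65) = 1.7 × 10⁻³ → stable
  181–202 m: −αΔT+βΔS = −(1.6 × 10⁻⁴)(+0.0)+(7.8 × 10⁻⁴)(+0.22) = 1.7 × 10⁻⁴ → stable
The 104–146 m interval has Δρ < 0: lighter water underlies denser water.

104–146 m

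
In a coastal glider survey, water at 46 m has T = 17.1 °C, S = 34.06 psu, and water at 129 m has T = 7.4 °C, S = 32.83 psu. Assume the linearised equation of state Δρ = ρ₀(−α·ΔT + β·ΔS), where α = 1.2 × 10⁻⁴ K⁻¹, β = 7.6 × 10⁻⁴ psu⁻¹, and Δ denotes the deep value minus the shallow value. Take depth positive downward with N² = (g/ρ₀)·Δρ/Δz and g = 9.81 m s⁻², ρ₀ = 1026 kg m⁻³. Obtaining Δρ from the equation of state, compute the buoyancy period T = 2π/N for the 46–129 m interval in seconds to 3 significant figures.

ΔT = -9.7 K, ΔS = -1.23 psu (deep − shallow).
Δρ/ρ₀ = −αΔT + βΔS = 1.164 × 10⁻³ − 9.348 × 10⁻⁴ = 2.292 × 10⁻⁴, so Δρ ≈ 0.2352 kg m⁻³.
N² = (g/ρ₀)·Δρ/Δz = g·(Δρ/ρ₀)/Δz = 9.81 × 2.292 × 10⁻⁴ / 83 = 2.7090 × 10⁻⁵ s⁻².
N = √(2.7090 × 10⁻⁵) = 5.2048 × 10⁻³ rad s⁻¹ → T = 2π/N = 1.2072 × 10³ s ≈ 1.21 × 10³ s.

1.21 × 10³ s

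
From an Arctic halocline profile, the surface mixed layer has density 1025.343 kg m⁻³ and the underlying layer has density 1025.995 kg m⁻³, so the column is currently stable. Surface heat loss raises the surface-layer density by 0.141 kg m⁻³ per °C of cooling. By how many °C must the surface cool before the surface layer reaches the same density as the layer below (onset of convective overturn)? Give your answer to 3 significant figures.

Density deficit of the surface layer: 1025.995 − 1025.343 = 0.652 kg m⁻³.
Required change = 0.652 / 0.141 = 4.62 °C.

4.62 °C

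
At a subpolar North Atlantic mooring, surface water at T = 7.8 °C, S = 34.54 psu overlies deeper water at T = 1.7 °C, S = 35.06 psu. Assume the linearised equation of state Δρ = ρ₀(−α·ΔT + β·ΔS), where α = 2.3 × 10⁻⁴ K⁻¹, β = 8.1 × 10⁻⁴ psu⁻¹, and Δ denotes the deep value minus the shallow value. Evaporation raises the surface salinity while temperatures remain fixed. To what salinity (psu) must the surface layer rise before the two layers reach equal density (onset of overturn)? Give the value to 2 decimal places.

Neutral buoyancy requires −α(T_deep − T_surf) + β(S_deep − S_surf′) = 0.
S_surf′ = S_deep − (α/β)·ΔT = 35.06 − (2.3 × 10⁻⁴/8.1 × 10⁻⁴)·(-6.1) = 36.7921 psu.
Increase required: 36.7921 − 34.54 = 2.2521 psu.

36.79 psu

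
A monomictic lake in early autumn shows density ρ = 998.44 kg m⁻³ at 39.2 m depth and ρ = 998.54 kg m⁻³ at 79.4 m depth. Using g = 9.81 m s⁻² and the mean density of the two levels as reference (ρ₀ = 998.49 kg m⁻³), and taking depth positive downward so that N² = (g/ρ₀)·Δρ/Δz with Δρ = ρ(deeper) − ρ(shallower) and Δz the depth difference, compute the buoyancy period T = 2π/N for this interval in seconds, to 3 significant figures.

Δρ = 998.54 − 998.44 = 0.10 kg m⁻³ over Δz = 79.4 − 39.2 = 40.2 m.
N² = (9.81/998.49) × (0.10/40.2) = 2.4440 × 10⁻⁵ s⁻².
N = √(2.4440 × 10⁻⁵) = 4.9437 × 10⁻³ rad s⁻¹, so T = 2π/N = 1.2709 × 10³ s ≈ 1.27 × 10³ s.

1.27 × 10³ s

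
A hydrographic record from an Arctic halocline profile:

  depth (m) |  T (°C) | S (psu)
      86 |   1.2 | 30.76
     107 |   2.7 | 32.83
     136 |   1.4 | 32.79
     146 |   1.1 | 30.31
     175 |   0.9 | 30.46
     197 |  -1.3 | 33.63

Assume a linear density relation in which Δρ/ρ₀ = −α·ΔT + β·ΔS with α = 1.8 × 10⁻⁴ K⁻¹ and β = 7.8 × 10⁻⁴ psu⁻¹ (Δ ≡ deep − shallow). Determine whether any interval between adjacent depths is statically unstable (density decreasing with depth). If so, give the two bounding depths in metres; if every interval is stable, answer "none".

Evaluate Δρ/ρ₀ = −αΔT + βΔS across each adjacent pair:
  86–107 m: −αΔT+βΔS = −(1.8 × 10⁻⁴)(+1.5)+(7.8 × 10⁻⁴)(+2.07) = 1.3 × 10⁻³ → stable
  107–136 m: −αΔT+βΔS = −(1.8 × 10⁻⁴)(-1.3)+(7.8 × 10⁻⁴)(-0.04) = 2.0 × 10⁻⁴ → stable
  136–146 m: −αΔT+βΔS = −(1.8 × 10⁻⁴)(-0.3)+(7.8 × 10⁻⁴)(-2.48) = -1.9 × 10⁻³ → UNSTABLE
  146–175 m: −αΔT+βΔS = −(1.8 × 10⁻⁴)(-0.2)+(7.8 × 10⁻⁴)(+0.15) = 1.5 × 10⁻⁴ → stable
  175–197 m: −αΔT+βΔS = −(1.8 × 10⁻⁴)(-2.2)+(7.8 × 10⁻⁴)(+3.17) = 2.9 × 10⁻³ → stable
The 136–146 m interval has Δρ < 0: lighter water underlies denser water.

136–146 m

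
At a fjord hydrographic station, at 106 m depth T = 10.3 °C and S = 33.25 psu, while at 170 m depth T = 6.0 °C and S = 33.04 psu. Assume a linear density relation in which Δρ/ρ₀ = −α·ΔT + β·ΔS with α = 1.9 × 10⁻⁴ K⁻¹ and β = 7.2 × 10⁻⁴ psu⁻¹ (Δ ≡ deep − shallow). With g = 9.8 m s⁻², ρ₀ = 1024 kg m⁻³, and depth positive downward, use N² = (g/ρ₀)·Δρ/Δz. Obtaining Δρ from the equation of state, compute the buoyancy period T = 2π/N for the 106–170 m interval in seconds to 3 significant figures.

ΔT = -4.3 K, ΔS = -0.21 psu (deep − shallow).
Δρ/ρ₀ = −αΔT + βΔS = 8.17 × 10⁻⁴ − 1.512 × 10⁻⁴ = 6.658 × 10⁻⁴, so Δρ ≈ 0.6818 kg m⁻³.
N² = (g/ρ₀)·Δρ/Δz = g·(Δρ/ρ₀)/Δz = 9.8 × 6.658 × 10⁻⁴ / 64 = 1.0195 × 10⁻⁴ s⁻².
N = √(1.0195 × 10⁻⁴) = 0.010097 rad s⁻¹ → T = 2π/N = 622.28 s ≈ 622 s.

622 s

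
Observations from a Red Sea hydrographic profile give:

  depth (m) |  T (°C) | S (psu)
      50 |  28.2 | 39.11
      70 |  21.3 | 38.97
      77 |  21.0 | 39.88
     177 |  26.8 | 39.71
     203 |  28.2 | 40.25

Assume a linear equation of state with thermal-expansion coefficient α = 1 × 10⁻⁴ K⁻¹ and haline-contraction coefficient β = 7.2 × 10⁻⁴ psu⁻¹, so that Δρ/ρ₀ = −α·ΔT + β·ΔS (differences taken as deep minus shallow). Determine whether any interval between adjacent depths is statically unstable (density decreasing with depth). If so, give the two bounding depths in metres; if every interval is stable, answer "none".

Evaluate Δρ/ρ₀ = −αΔT + βΔS across each adjacent pair:
  50–70 m: −αΔT+βΔS = −(1 × 10⁻⁴)(-6.9)+(7.2 × 10⁻⁴)(-0.14) = 5.9 × 10⁻⁴ → stable
  70–77 m: −αΔT+βΔS = −(1 × 10⁻⁴)(-0.3)+(7.2 × 10⁻⁴)(+0.91) = 6.9 × 10⁻⁴ → stable
  77–177 m: −αΔT+βΔS = −(1 × 10⁻⁴)(+5.8)+(7.2 × 10⁻⁴)(-0.17) = -7.0 × 10⁻⁴ → UNSTABLE
  177–203 m: −αΔT+βΔS = −(1 × 10⁻⁴)(+1.4)+(7.2 × 10⁻⁴)(+0.54) = 2.5 × 10⁻⁴ → stable
The 77–177 m interval has Δρ < 0: lighter water underlies denser water.

77–177 m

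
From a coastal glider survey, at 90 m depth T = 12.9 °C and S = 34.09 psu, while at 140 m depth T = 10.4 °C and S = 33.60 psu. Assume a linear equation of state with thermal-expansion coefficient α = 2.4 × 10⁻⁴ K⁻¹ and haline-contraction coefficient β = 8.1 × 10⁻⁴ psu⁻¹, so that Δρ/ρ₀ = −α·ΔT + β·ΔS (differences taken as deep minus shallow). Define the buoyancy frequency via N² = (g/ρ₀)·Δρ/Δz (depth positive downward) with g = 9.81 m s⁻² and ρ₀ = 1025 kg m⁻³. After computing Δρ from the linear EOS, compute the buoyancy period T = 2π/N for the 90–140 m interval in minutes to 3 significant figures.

ΔT = -2.5 K, ΔS = -0.49 psu (deep − shallow).
Δρ/ρ₀ = −αΔT + βΔS = 6.00 × 10⁻⁴ − 3.969 × 10⁻⁴ = 2.031 × 10⁻⁴, so Δρ ≈ 0.2082 kg m⁻³.
N² = (g/ρ₀)·Δρ/Δz = g·(Δρ/ρ₀)/Δz = 9.81 × 2.031 × 10⁻⁴ / 50 = 3.9848 × 10⁻⁵ s⁻².
N = √(3.9848 × 10⁻⁵) = 6.3125 × 10⁻³ rad s⁻¹ → T = 2π/N = 995.36 s = 16.589 min ≈ 16.6 min.

16.6 min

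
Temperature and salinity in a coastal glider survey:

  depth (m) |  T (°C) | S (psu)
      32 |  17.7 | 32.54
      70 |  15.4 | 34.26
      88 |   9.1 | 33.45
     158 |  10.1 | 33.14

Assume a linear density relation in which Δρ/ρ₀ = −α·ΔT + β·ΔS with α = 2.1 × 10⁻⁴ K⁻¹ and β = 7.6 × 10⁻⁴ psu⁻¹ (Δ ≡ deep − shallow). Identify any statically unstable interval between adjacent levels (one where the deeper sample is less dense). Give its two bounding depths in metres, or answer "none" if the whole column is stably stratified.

88–158 m

Evaluate Δρ/ρ₀ = −αΔT + βΔS across each adjacent pair:
  32–70 m: −αΔT+βΔS = −(2.1 × 10⁻⁴)(-2.3)+(7.6 × 10⁻⁴)(+1.72) = 1.8 × 10⁻³ → stable
  70–88 m: −αΔT+βΔS = −(2.1 × 10⁻⁴)(-6.3)+(7.6 × 10⁻⁴)(-0.81) = 7.1 × 10⁻⁴ → stable
  88–158 m: −αΔT+βΔS = −(2.1 × 10⁻⁴)(+1.0)+(7.6 × 10⁻⁴)(-0.31) = -4.5 × 10⁻⁴ → UNSTABLE
The 88–158 m interval has Δρ < 0: lighter water underlies denser water.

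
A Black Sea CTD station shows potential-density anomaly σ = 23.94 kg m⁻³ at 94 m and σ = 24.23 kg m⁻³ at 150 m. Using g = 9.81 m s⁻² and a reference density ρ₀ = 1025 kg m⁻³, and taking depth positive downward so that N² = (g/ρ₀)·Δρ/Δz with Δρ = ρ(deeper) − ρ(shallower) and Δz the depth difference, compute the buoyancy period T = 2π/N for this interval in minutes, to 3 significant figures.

14.9 min

Δρ = 1024.23 − 1023.94 = 0.29 kg m⁻³ over Δz = 150 − 94 = 56 m.
N² = (9.81/1025) × (0.29/56) = 4.9563 × 10⁻⁵ s⁻².
N = √(4.9563 × 10⁻⁵) = 7.0401 × 10⁻³ rad s⁻¹, so T = 2π/N = 892.49 s = 14.875 min ≈ 14.9 min.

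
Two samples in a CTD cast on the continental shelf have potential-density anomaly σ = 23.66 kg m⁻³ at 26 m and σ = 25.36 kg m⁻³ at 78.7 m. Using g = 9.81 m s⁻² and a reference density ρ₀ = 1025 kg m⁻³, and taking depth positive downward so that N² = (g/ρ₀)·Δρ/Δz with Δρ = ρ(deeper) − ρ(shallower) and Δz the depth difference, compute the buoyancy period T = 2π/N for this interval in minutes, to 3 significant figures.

Δρ = 1025.36 − 1023.66 = 1.70 kg m⁻³ over Δz = 78.7 − 26 = 52.7 m.
N² = (9.81/1025) × (1.70/52.7) = 3.0873 × 10⁻⁴ s⁻².
N = √(3.0873 × 10⁻⁴) = 0.017571 rad s⁻¹, so T = 2π/N = 357.59 s = 5.9598 min ≈ 5.96 min.

5.96 min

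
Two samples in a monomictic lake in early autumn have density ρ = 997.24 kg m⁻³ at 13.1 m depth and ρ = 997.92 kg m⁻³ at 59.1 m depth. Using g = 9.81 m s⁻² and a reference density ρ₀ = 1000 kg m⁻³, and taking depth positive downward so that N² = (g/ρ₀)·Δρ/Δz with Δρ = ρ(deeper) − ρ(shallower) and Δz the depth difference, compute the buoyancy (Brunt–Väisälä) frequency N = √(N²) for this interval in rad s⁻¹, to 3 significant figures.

0.0120 rad s⁻¹

Δρ = 997.92 − 997.24 = 0.68 kg m⁻³ over Δz = 59.1 − 13.1 = 46 m.
N² = (9.81/1000) × (0.68/46) = 1.4502 × 10⁻⁴ s⁻².
N = √(1.4502 × 10⁻⁴) = 0.012042 rad s⁻¹ ≈ 0.0120 rad s⁻¹.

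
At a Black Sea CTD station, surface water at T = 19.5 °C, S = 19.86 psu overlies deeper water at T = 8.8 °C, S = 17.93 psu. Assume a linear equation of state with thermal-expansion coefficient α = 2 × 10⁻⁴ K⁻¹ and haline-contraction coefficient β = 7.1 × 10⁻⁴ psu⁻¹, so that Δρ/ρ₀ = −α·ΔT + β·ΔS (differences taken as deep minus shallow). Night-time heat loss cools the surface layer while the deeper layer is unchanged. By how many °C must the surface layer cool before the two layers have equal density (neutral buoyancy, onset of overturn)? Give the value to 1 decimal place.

Neutral buoyancy requires Δρ = 0, i.e. −α(T_deep − T_surf′) + β(S_deep − S_surf) = 0.
T_surf′ = T_deep − (β/α)·ΔS = 8.8 − (7.1 × 10⁻⁴/2 × 10⁻⁴)·(-1.93) = 15.652 °C.
Cooling required: 19.5 − (15.652) = 3.848 °C.

3.8 °C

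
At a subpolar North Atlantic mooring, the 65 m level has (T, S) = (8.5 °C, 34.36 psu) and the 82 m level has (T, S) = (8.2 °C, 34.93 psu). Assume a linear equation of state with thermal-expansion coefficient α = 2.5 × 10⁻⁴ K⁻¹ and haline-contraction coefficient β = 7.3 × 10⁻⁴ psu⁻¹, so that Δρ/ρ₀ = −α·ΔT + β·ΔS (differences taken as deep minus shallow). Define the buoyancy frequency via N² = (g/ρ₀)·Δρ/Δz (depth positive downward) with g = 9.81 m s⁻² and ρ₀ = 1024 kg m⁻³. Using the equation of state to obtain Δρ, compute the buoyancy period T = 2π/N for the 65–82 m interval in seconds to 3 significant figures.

373 s

ΔT = -0.3 K, ΔS = +0.57 psu (deep − shallow).
Δρ/ρ₀ = −αΔT + βΔS = 7.50 × 10⁻⁵ + 4.161 × 10⁻⁴ = 4.911 × 10⁻⁴, so Δρ ≈ 0.5029 kg m⁻³.
N² = (g/ρ₀)·Δρ/Δz = g·(Δρ/ρ₀)/Δz = 9.81 × 4.911 × 10⁻⁴ / 17 = 2.8339 × 10⁻⁴ s⁻².
N = √(2.8339 × 10⁻⁴) = 0.016834 rad s⁻¹ → T = 2π/N = 373.24 s ≈ 373 s.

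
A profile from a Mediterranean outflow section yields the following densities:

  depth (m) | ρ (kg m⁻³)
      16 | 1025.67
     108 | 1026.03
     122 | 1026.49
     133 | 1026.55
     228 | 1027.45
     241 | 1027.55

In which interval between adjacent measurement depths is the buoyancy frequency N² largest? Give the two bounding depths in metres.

108–122 m

Compute the density gradient over each adjacent pair:
  16–108 m: Δρ/Δz = 0.36/92 = 3.9 × 10⁻³ kg m⁻⁴
  108–122 m: Δρ/Δz = 0.46/14 = 0.033 kg m⁻⁴
  122–133 m: Δρ/Δz = 0.06/11 = 5.5 × 10⁻³ kg m⁻⁴
  133–228 m: Δρ/Δz = 0.90/95 = 9.5 × 10⁻³ kg m⁻⁴
  228–241 m: Δρ/Δz = 0.10/13 = 7.7 × 10⁻³ kg m⁻⁴
The largest gradient is in the 108–122 m interval — the pycnocline.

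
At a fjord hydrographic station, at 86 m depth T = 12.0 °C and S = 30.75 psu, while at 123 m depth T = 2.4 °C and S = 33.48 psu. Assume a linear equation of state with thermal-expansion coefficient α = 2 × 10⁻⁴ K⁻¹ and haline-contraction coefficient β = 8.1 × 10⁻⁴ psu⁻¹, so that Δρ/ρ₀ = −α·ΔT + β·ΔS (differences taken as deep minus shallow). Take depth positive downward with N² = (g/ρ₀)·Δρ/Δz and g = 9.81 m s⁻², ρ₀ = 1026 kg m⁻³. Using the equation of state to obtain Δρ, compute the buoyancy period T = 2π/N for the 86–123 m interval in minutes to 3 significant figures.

3.16 min

ΔT = -9.6 K, ΔS = +2.73 psu (deep − shallow).
Δρ/ρ₀ = −αΔT + βΔS = 1.92 × 10⁻³ + 2.2113 × 10⁻³ = 4.1313 × 10⁻³, so Δρ ≈ 4.239 kg m⁻³.
N² = (g/ρ₀)·Δρ/Δz = g·(Δρ/ρ₀)/Δz = 9.81 × 4.1313 × 10⁻³ / 37 = 1.0954 × 10⁻³ s⁻².
N = √(1.0954 × 10⁻³) = 0.033097 rad s⁻¹ → T = 2π/N = 189.84 s = 3.1640 min ≈ 3.16 min.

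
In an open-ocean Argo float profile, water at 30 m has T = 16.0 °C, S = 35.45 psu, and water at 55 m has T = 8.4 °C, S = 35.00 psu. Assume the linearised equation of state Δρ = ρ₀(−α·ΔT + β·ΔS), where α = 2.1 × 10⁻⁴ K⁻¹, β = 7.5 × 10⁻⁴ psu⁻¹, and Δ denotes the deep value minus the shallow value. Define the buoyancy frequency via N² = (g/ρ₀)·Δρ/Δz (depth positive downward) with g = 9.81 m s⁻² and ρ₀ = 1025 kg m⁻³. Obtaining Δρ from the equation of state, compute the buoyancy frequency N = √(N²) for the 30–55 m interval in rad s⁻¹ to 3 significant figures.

0.0222 rad s⁻¹

ΔT = -7.6 K, ΔS = -0.45 psu (deep − shallow).
Δρ/ρ₀ = −αΔT + βΔS = 1.596 × 10⁻³ − 3.375 × 10⁻⁴ = 1.2585 × 10⁻³, so Δρ ≈ 1.290 kg m⁻³.
N² = (g/ρ₀)·Δρ/Δz = g·(Δρ/ρ₀)/Δz = 9.81 × 1.2585 × 10⁻³ / 25 = 4.9384 × 10⁻⁴ s⁻².
N = √(4.9384 × 10⁻⁴) = 0.022223 rad s⁻¹ ≈ 0.0222 rad s⁻¹.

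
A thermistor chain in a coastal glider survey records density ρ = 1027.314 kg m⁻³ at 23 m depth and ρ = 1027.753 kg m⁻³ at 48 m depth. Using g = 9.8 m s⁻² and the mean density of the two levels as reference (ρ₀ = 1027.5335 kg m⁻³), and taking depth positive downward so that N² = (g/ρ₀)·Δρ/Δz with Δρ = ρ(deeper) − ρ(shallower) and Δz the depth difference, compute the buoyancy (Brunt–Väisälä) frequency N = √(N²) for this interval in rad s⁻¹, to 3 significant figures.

0.0129 rad s⁻¹

Δρ = 1027.753 − 1027.314 = 0.439 kg m⁻³ over Δz = 48 − 23 = 25 m.
N² = (9.8/1027.5335) × (0.439/25) = 1.6748 × 10⁻⁴ s⁻².
N = √(1.6748 × 10⁻⁴) = 0.012941 rad s⁻¹ ≈ 0.0129 rad s⁻¹.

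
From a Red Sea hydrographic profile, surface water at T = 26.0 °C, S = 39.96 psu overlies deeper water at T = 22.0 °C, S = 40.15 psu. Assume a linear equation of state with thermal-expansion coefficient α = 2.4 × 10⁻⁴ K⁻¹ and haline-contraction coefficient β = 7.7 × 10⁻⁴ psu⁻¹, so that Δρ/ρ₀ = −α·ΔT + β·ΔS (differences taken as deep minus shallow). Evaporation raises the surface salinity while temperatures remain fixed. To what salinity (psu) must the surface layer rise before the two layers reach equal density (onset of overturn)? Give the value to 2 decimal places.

41.40 psu

Neutral buoyancy requires −α(T_deep − T_surf) + β(S_deep − S_surf′) = 0.
S_surf′ = S_deep − (α/β)·ΔT = 40.15 − (2.4 × 10⁻⁴/7.7 × 10⁻⁴)·(-4.0) = 41.3968 psu.
Increase required: 41.3968 − 39.96 = 1.4368 psu.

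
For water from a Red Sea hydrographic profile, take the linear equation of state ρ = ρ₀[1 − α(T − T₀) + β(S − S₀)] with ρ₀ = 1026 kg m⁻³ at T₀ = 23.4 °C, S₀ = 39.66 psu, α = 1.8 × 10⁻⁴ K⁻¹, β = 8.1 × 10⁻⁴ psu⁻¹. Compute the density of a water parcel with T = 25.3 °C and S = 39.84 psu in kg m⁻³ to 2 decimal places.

T − T₀ = +1.9 K, S − S₀ = +0.18 psu.
Bracket = 1 − α·(+1.9) + β·(+0.18) = 1 + (-1.962 × 10⁻⁴) = 0.9998038.
ρ = 1026 × 0.9998038 = 1025.80 kg m⁻³.

1025.80 kg m⁻³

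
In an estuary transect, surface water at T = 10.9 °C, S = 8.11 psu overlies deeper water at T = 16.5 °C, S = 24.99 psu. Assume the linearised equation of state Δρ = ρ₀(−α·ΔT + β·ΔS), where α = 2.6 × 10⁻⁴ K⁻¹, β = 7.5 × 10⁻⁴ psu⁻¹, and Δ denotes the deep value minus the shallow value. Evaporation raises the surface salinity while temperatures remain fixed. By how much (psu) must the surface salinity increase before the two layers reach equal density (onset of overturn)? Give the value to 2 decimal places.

14.94 psu

Neutral buoyancy requires −α(T_deep − T_surf) + β(S_deep − S_surf′) = 0.
S_surf′ = S_deep − (α/β)·ΔT = 24.99 − (2.6 × 10⁻⁴/7.5 × 10⁻⁴)·(+5.6) = 23.0487 psu.
Increase required: 23.0487 − 8.11 = 14.9387 psu.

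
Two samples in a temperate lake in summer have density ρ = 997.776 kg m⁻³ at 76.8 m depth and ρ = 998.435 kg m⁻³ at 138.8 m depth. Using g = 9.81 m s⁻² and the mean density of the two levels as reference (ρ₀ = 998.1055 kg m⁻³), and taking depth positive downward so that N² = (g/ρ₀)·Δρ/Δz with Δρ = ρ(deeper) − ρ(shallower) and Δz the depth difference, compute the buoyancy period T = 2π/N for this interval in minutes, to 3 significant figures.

Δρ = 998.435 − 997.776 = 0.659 kg m⁻³ over Δz = 138.8 − 76.8 = 62 m.
N² = (9.81/998.1055) × (0.659/62) = 1.0447 × 10⁻⁴ s⁻².
N = √(1.0447 × 10⁻⁴) = 0.010221 rad s⁻¹, so T = 2π/N = 614.73 s = 10.245 min ≈ 10.2 min.

10.2 min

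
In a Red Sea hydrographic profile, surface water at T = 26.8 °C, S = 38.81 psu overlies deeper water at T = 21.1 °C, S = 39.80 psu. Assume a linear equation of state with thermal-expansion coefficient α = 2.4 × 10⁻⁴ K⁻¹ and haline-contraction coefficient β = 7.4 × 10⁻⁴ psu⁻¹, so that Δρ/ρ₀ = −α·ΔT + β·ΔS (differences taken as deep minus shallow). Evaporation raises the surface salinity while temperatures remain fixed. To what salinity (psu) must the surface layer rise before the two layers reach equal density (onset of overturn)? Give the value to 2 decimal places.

Neutral buoyancy requires −α(T_deep − T_surf) + β(S_deep − S_surf′) = 0.
S_surf′ = S_deep − (α/β)·ΔT = 39.80 − (2.4 × 10⁻⁴/7.4 × 10⁻⁴)·(-5.7) = 41.6486 psu.
Increase required: 41.6486 − 38.81 = 2.8386 psu.

41.65 psu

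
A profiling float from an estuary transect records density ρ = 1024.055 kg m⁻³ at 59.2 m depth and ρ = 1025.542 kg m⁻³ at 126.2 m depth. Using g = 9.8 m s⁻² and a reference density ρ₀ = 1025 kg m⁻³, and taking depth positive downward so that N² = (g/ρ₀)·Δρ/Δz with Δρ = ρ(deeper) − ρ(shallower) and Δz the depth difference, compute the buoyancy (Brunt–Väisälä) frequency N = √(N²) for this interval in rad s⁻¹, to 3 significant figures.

0.0146 rad s⁻¹

Δρ = 1025.542 − 1024.055 = 1.487 kg m⁻³ over Δz = 126.2 − 59.2 = 67 m.
N² = (9.8/1025) × (1.487/67) = 2.1220 × 10⁻⁴ s⁻².
N = √(2.1220 × 10⁻⁴) = 0.014567 rad s⁻¹ ≈ 0.0146 rad s⁻¹.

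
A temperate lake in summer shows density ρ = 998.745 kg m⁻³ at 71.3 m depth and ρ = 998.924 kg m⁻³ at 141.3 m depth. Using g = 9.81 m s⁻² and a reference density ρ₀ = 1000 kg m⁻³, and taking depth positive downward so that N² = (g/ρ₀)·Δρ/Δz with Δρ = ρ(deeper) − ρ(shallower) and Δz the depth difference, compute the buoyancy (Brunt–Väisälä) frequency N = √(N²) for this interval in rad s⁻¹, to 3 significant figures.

5.01 × 10⁻³ rad s⁻¹

Δρ = 998.924 − 998.745 = 0.179 kg m⁻³ over Δz = 141.3 − 71.3 = 70 m.
N² = (9.81/1000) × (0.179/70) = 2.5086 × 10⁻⁵ s⁻².
N = √(2.5086 × 10⁻⁵) = 5.0086 × 10⁻³ rad s⁻¹ ≈ 5.01 × 10⁻³ rad s⁻¹.
N² > 0, so the interval is statically stable.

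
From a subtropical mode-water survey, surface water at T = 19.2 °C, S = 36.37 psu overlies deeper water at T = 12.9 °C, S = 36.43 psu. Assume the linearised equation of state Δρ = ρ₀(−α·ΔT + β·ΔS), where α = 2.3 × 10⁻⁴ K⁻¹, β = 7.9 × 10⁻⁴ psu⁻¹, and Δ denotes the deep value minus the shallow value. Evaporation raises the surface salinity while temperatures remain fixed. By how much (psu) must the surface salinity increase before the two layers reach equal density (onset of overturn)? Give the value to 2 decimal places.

Neutral buoyancy requires −α(T_deep − T_surf) + β(S_deep − S_surf′) = 0.
S_surf′ = S_deep − (α/β)·ΔT = 36.43 − (2.3 × 10⁻⁴/7.9 × 10⁻⁴)·(-6.3) = 38.2642 psu.
Increase required: 38.2642 − 36.37 = 1.8942 psu.

1.89 psu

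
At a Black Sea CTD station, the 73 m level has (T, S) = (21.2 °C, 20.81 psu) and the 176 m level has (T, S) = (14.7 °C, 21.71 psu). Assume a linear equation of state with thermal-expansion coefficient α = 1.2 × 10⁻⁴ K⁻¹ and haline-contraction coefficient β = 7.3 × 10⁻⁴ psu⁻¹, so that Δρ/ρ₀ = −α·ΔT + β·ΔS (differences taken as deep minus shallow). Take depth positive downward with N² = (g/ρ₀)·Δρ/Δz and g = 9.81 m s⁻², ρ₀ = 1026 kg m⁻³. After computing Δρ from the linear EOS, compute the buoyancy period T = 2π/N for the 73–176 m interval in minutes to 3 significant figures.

ΔT = -6.5 K, ΔS = +0.90 psu (deep − shallow).
Δρ/ρ₀ = −αΔT + βΔS = 7.80 × 10⁻⁴ + 6.57 × 10⁻⁴ = 1.437 × 10⁻³, so Δρ ≈ 1.474 kg m⁻³.
N² = (g/ρ₀)·Δρ/Δz = g·(Δρ/ρ₀)/Δz = 9.81 × 1.437 × 10⁻³ / 103 = 1.3686 × 10⁻⁴ s⁻².
N = √(1.3686 × 10⁻⁴) = 0.011699 rad s⁻¹ → T = 2π/N = 537.07 s = 8.9512 min ≈ 8.95 min.

8.95 min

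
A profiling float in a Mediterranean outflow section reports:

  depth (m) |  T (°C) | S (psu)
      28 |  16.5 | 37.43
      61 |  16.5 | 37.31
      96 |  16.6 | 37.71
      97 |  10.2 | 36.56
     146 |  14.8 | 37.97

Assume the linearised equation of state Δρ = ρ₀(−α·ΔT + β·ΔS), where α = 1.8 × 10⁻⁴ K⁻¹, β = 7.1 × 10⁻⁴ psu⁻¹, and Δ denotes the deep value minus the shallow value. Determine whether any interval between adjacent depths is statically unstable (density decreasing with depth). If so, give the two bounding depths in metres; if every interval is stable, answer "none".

Evaluate Δρ/ρ₀ = −αΔT + βΔS across each adjacent pair:
  28–61 m: −αΔT+βΔS = −(1.8 × 10⁻⁴)(+0.0)+(7.1 × 10⁻⁴)(-0.12) = -8.5 × 10⁻⁵ → UNSTABLE
  61–96 m: −αΔT+βΔS = −(1.8 × 10⁻⁴)(+0.1)+(7.1 × 10⁻⁴)(+0.40) = 2.7 × 10⁻⁴ → stable
  96–97 m: −αΔT+βΔS = −(1.8 × 10⁻⁴)(-6.4)+(7.1 × 10⁻⁴)(-1.15) = 3.4 × 10⁻⁴ → stable
  97–146 m: −αΔT+βΔS = −(1.8 × 10⁻⁴)(+4.6)+(7.1 × 10⁻⁴)(+1.41) = 1.7 × 10⁻⁴ → stable
The 28–61 m interval has Δρ < 0: lighter water underlies denser water.

28–61 m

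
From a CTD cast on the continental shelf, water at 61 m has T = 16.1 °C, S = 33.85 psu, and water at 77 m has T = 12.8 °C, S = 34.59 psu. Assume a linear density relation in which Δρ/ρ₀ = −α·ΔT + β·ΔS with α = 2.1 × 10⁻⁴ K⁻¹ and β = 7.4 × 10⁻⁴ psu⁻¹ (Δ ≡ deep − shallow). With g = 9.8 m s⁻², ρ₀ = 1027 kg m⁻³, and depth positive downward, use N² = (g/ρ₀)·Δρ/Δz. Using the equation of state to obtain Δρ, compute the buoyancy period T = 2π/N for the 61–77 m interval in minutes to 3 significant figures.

ΔT = -3.3 K, ΔS = +0.74 psu (deep − shallow).
Δρ/ρ₀ = −αΔT + βΔS = 6.93 × 10⁻⁴ + 5.476 × 10⁻⁴ = 1.2406 × 10⁻³, so Δρ ≈ 1.274 kg m⁻³.
N² = (g/ρ₀)·Δρ/Δz = g·(Δρ/ρ₀)/Δz = 9.8 × 1.2406 × 10⁻³ / 16 = 7.5987 × 10⁻⁴ s⁻².
N = √(7.5987 × 10⁻⁴) = 0.027566 rad s⁻¹ → T = 2π/N = 227.93 s = 3.7988 min ≈ 3.80 min.

3.80 min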